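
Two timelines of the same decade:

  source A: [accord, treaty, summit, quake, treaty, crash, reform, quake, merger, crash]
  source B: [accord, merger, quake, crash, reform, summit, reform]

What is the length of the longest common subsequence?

4

Pick accord [1,1], then quake [4,3], then crash [6,4], then reform [7,7]; all 4 events appear in both, in order. The LCS DP gives dp[10][7] = 4, so this is optimal.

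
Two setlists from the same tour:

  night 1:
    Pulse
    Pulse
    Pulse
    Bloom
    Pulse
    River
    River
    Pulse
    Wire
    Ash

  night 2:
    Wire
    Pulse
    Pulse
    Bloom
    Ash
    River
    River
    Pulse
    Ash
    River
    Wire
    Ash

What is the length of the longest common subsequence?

Taking Pulse (night 1 #2, night 2 #2), Pulse (night 1 #3, night 2 #3), Bloom (night 1 #4, night 2 #4), River (night 1 #6, night 2 #6), River (night 1 #7, night 2 #7), Pulse (night 1 #8, night 2 #8), Wire (night 1 #9, night 2 #11), Ash (night 1 #10, night 2 #12) gives a common subsequence of length 8. dp[10][12] = 8 confirms this is the maximum.

8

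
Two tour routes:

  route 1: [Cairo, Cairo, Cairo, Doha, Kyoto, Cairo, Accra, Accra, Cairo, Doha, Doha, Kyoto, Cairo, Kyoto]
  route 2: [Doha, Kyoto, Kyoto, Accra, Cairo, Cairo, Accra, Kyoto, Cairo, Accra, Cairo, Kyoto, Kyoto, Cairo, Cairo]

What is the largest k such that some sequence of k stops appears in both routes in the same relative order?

8

One common subsequence of length 8: Cairo [1,5]; then Cairo [2,6]; then Kyoto [5,8]; then Cairo [6,9]; then Accra [8,10]; then Cairo [9,11]; then Kyoto [12,13]; then Cairo [13,15]. The LCS DP gives dp[14][15] = 8, so this is optimal.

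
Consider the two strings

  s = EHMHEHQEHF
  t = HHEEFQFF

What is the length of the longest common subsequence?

Match H (s #2, t #1), H (s #4, t #2), E (s #5, t #4), Q (s #7, t #6), F (s #10, t #8) — 5 characters in the same relative order in both. The LCS DP gives dp[10][8] = 5, so this is optimal.

5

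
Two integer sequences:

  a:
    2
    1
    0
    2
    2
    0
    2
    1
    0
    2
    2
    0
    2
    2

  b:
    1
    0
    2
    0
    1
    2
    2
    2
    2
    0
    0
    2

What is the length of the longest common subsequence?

9

One common subsequence of length 9: 1 (a #2, b #1); then 0 (a #3, b #2); then 2 (a #4, b #3); then 2 (a #5, b #6); then 2 (a #7, b #7); then 2 (a #10, b #8); then 2 (a #11, b #9); then 0 (a #12, b #11); then 2 (a #14, b #12). The LCS DP gives dp[14][12] = 9, so this is optimal.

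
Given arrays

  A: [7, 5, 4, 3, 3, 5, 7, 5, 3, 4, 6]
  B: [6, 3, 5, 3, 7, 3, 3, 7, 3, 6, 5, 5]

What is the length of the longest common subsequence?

Match 7 [1,5]; then 3 [4,6]; then 3 [5,7]; then 7 [7,8]; then 3 [9,9]; then 6 [11,10] — 6 values in the same relative order in both. dp[11][12] = 6 confirms this is the maximum.

6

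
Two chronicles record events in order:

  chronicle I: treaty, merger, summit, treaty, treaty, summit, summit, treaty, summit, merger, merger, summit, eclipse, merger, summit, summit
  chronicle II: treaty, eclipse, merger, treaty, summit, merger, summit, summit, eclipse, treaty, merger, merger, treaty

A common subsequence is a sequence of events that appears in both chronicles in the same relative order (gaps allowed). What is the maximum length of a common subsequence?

Match treaty [1,1], merger [2,3], summit [3,5], summit [6,7], summit [7,8], treaty [8,10], merger [10,11], merger [11,12] — 8 events in the same relative order in both. The LCS DP gives dp[16][13] = 8, so this is optimal.

8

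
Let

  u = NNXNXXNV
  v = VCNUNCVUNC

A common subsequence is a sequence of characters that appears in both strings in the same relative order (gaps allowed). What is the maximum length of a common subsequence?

Taking N [1,3], N [2,5], N [4,9] gives a common subsequence of length 3. Since dp[8][10] = 3, nothing longer is possible.

3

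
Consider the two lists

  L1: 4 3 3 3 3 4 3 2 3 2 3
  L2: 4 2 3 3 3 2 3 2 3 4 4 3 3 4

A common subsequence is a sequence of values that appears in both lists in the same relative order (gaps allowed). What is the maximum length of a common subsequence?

Pick 4 at L1[1]=L2[1]; then 3 at L1[2]=L2[4]; then 3 at L1[3]=L2[5]; then 3 at L1[4]=L2[7]; then 3 at L1[5]=L2[9]; then 4 at L1[6]=L2[11]; then 3 at L1[7]=L2[12]; then 3 at L1[9]=L2[13]; all 8 values appear in both, in order. Since dp[11][14] = 8, nothing longer is possible.

8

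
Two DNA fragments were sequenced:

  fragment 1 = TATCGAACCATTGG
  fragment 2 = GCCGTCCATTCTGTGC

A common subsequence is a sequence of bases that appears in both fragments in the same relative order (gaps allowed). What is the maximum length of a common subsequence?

9

Taking C (fragment 1 #4, fragment 2 #3) → G (fragment 1 #5, fragment 2 #4) → C (fragment 1 #8, fragment 2 #6) → C (fragment 1 #9, fragment 2 #7) → A (fragment 1 #10, fragment 2 #8) → T (fragment 1 #11, fragment 2 #10) → T (fragment 1 #12, fragment 2 #12) → G (fragment 1 #13, fragment 2 #13) → G (fragment 1 #14, fragment 2 #15) gives a common subsequence of length 9, and the DP table's final entry dp[14][16] is also 9, so no common subsequence is longer.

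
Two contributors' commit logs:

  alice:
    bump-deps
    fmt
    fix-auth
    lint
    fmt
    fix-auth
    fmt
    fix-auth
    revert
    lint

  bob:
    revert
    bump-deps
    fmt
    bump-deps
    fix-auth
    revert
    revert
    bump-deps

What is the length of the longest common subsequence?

4

Pick bump-deps [1,2]; then fmt [2,3]; then fix-auth [3,5]; then revert [9,7]; all 4 commits appear in both, in order, and the DP table's final entry dp[10][8] is also 4, so no common subsequence is longer.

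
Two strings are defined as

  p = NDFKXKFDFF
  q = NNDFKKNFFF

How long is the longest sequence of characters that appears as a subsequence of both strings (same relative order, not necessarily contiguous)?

8

Taking N (p #1, q #2), D (p #2, q #3), F (p #3, q #4), K (p #4, q #5), K (p #6, q #6), F (p #7, q #8), F (p #9, q #9), F (p #10, q #10) gives a common subsequence of length 8, and the DP table's final entry dp[10][10] is also 8, so no common subsequence is longer.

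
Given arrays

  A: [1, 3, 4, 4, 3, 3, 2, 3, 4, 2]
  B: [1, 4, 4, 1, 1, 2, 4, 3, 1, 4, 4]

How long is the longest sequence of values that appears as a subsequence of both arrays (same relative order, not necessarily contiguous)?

6

Let dp[i][j] be the LCS length of the first i values of A and the first j values of B. dp[i][j] = dp[i-1][j-1]+1 when the i-th and j-th values match, else max(dp[i-1][j], dp[i][j-1]).
    ·  1  4  4  1  1  2  4  3  1  4  4
 ·  0  0  0  0  0  0  0  0  0  0  0  0
 1  0  1  1  1  1  1  1  1  1  1  1  1
 3  0  1  1  1  1  1  1  1  2  2  2  2
 4  0  1  2  2  2  2  2  2  2  2  3  3
 4  0  1  2  3  3  3  3  3  3  3  3  4
 3  0  1  2  3  3  3  3  3  4  4  4  4
 3  0  1  2  3  3  3  3  3  4  4  4  4
 2  0  1  2  3  3  3  4  4  4  4  4  4
 3  0  1  2  3  3  3  4  4  5  5  5  5
 4  0  1  2  3  3  3  4  5  5  5  6  6
 2  0  1  2  3  3  3  4  5  5  5  6  6
dp[10][11] = 6. One LCS (by backtracking along matches): 1, 4, 4, 2, 3, 4.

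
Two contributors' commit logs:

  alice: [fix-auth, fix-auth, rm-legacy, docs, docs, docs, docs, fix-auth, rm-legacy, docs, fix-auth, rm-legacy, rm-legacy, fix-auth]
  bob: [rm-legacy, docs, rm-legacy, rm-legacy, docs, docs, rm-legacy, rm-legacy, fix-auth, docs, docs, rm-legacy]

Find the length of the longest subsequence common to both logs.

7

Match rm-legacy [3,1], then docs [4,2], then docs [5,5], then docs [6,6], then docs [7,10], then docs [10,11], then rm-legacy [13,12] — 7 commits in the same relative order in both. Since dp[14][12] = 7, nothing longer is possible.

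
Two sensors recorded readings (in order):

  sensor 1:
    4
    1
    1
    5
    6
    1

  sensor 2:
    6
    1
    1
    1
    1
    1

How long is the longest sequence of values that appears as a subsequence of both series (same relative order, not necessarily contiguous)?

Let dp[i][j] be the LCS length of the first i values of sensor 1 and the first j values of sensor 2. dp[i][j] = dp[i-1][j-1]+1 when the i-th and j-th values match, else max(dp[i-1][j], dp[i][j-1]).
    ·  6  1  1  1  1  1
 ·  0  0  0  0  0  0  0
 4  0  0  0  0  0  0  0
 1  0  0  1  1  1  1  1
 1  0  0  1  2  2  2  2
 5  0  0  1  2  2  2  2
 6  0  1  1  2  2  2  2
 1  0  1  2  2  3  3  3
dp[6][6] = 3. One LCS (by backtracking along matches): 1, 1, 1.

3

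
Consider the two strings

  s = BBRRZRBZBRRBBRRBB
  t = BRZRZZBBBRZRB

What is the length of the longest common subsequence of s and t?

11

Match B [2,1], R [3,2], R [4,4], Z [5,5], Z [8,6], B [9,7], B [12,8], B [13,9], R [14,10], R [15,12], B [17,13] — 11 characters in the same relative order in both. Since dp[17][13] = 11, nothing longer is possible.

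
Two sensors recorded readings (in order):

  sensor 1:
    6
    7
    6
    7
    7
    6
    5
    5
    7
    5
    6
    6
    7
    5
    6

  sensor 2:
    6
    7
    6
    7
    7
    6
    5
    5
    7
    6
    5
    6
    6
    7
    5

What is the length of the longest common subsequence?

14

Match 6 (sensor 1 #1, sensor 2 #1) → 7 (sensor 1 #2, sensor 2 #2) → 6 (sensor 1 #3, sensor 2 #3) → 7 (sensor 1 #4, sensor 2 #4) → 7 (sensor 1 #5, sensor 2 #5) → 6 (sensor 1 #6, sensor 2 #6) → 5 (sensor 1 #7, sensor 2 #7) → 5 (sensor 1 #8, sensor 2 #8) → 7 (sensor 1 #9, sensor 2 #9) → 5 (sensor 1 #10, sensor 2 #11) → 6 (sensor 1 #11, sensor 2 #12) → 6 (sensor 1 #12, sensor 2 #13) → 7 (sensor 1 #13, sensor 2 #14) → 5 (sensor 1 #14, sensor 2 #15) — 14 values in the same relative order in both. The LCS DP gives dp[15][15] = 14, so this is optimal.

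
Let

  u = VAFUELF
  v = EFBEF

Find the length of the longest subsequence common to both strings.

Let dp[i][j] be the LCS length of the first i characters of u and the first j characters of v. dp[i][j] = dp[i-1][j-1]+1 when the i-th and j-th characters match, else max(dp[i-1][j], dp[i][j-1]).
    ·  E  F  B  E  F
 ·  0  0  0  0  0  0
 V  0  0  0  0  0  0
 A  0  0  0  0  0  0
 F  0  0  1  1  1  1
 U  0  0  1  1  1  1
 E  0  1  1  1  2  2
 L  0  1  1  1  2  2
 F  0  1  2  2  2  3
dp[7][5] = 3. One LCS (by backtracking along matches): FEF.

3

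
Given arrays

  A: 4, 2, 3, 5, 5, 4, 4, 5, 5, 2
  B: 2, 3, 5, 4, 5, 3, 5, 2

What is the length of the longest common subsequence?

Pick 2 (A #2, B #1), 3 (A #3, B #2), 5 (A #5, B #3), 4 (A #7, B #4), 5 (A #8, B #5), 5 (A #9, B #7), 2 (A #10, B #8); all 7 values appear in both, in order. dp[10][8] = 7 confirms this is the maximum.

7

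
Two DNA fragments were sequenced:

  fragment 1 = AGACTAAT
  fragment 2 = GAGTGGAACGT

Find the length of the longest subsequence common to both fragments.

6

Let dp[i][j] be the LCS length of the first i bases of fragment 1 and the first j bases of fragment 2. dp[i][j] = dp[i-1][j-1]+1 when the i-th and j-th bases match, else max(dp[i-1][j], dp[i][j-1]).
    ·  G  A  G  T  G  G  A  A  C  G  T
 ·  0  0  0  0  0  0  0  0  0  0  0  0
 A  0  0  1  1  1  1  1  1  1  1  1  1
 G  0  1  1  2  2  2  2  2  2  2  2  2
 A  0  1  2  2  2  2  2  3  3  3  3  3
 C  0  1  2  2  2  2  2  3  3  4  4  4
 T  0  1  2  2  3  3  3  3  3  4  4  5
 A  0  1  2  2  3  3  3  4  4  4  4  5
 A  0  1  2  2  3  3  3  4  5  5  5  5
 T  0  1  2  2  3  3  3  4  5  5  5  6
dp[8][11] = 6. One LCS (by backtracking along matches): AGTAAT.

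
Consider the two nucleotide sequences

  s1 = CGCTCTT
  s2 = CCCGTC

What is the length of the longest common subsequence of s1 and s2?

Taking C (s1 #1, s2 #3), G (s1 #2, s2 #4), T (s1 #4, s2 #5), C (s1 #5, s2 #6) gives a common subsequence of length 4. dp[7][6] = 4 confirms this is the maximum.

4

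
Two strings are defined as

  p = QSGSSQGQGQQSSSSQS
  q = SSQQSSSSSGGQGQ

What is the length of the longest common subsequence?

9

Pick S at p[4]=q[1]; then S at p[5]=q[2]; then Q at p[6]=q[3]; then Q at p[8]=q[4]; then S at p[12]=q[6]; then S at p[13]=q[7]; then S at p[14]=q[8]; then S at p[15]=q[9]; then Q at p[16]=q[14]; all 9 characters appear in both, in order. Since dp[17][14] = 9, nothing longer is possible.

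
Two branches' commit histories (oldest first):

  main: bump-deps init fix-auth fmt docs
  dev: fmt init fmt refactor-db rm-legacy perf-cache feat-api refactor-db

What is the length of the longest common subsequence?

Pick init [2,2]; then fmt [4,3]; all 2 commits appear in both, in order. The LCS DP gives dp[5][8] = 2, so this is optimal.

2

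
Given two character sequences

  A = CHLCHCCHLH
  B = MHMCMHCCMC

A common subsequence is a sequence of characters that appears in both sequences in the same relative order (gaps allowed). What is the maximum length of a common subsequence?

One common subsequence of length 5: C at A[1]=B[4]; then H at A[2]=B[6]; then C at A[4]=B[7]; then C at A[6]=B[8]; then C at A[7]=B[10]. dp[10][10] = 5 confirms this is the maximum.

5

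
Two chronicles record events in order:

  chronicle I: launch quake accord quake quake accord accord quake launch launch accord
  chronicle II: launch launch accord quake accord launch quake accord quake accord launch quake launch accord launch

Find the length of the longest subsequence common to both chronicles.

Match launch at chronicle I[1]=chronicle II[2] → quake at chronicle I[2]=chronicle II[4] → accord at chronicle I[3]=chronicle II[5] → quake at chronicle I[4]=chronicle II[7] → quake at chronicle I[5]=chronicle II[9] → accord at chronicle I[6]=chronicle II[10] → quake at chronicle I[8]=chronicle II[12] → launch at chronicle I[9]=chronicle II[13] → launch at chronicle I[10]=chronicle II[15] — 9 events in the same relative order in both. dp[11][15] = 9 confirms this is the maximum.

9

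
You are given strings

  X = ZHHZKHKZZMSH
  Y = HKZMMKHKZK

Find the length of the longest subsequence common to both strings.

Pick H (X #2, Y #1) → Z (X #4, Y #3) → K (X #5, Y #6) → H (X #6, Y #7) → K (X #7, Y #8) → Z (X #8, Y #9); all 6 characters appear in both, in order, and the DP table's final entry dp[12][10] is also 6, so no common subsequence is longer.

6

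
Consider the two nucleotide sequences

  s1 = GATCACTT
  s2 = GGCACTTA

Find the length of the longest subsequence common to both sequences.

6

One common subsequence of length 6: G [1,2]; then C [4,3]; then A [5,4]; then C [6,5]; then T [7,6]; then T [8,7]. The LCS DP gives dp[8][8] = 6, so this is optimal.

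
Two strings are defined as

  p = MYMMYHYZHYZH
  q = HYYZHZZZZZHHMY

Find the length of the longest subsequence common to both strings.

Taking Y [2,2], Y [5,3], H [6,5], Z [8,10], H [9,12], Y [10,14] gives a common subsequence of length 6. Since dp[12][14] = 6, nothing longer is possible.

6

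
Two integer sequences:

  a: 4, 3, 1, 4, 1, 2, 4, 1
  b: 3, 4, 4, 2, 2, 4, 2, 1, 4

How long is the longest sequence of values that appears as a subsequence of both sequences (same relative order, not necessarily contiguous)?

One common subsequence of length 5: 4 at a[1]=b[2], 4 at a[4]=b[3], 2 at a[6]=b[5], 4 at a[7]=b[6], 1 at a[8]=b[8]. The LCS DP gives dp[8][9] = 5, so this is optimal.

5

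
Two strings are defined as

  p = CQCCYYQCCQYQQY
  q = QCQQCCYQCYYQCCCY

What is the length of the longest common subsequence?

10

One common subsequence of length 10: C at p[1]=q[2], Q at p[2]=q[4], C at p[3]=q[6], C at p[4]=q[9], Y at p[5]=q[10], Y at p[6]=q[11], Q at p[7]=q[12], C at p[8]=q[14], C at p[9]=q[15], Y at p[14]=q[16], and the DP table's final entry dp[14][16] is also 10, so no common subsequence is longer.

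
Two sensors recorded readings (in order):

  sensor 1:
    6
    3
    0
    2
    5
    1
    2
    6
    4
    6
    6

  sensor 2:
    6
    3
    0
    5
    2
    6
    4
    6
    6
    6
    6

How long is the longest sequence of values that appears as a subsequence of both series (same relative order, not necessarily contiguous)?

9

Let dp[i][j] be the LCS length of the first i values of sensor 1 and the first j values of sensor 2. dp[i][j] = dp[i-1][j-1]+1 when the i-th and j-th values match, else max(dp[i-1][j], dp[i][j-1]).
    ·  6  3  0  5  2  6  4  6  6  6  6
 ·  0  0  0  0  0  0  0  0  0  0  0  0
 6  0  1  1  1  1  1  1  1  1  1  1  1
 3  0  1  2  2  2  2  2  2  2  2  2  2
 0  0  1  2  3  3  3  3  3  3  3  3  3
 2  0  1  2  3  3  4  4  4  4  4  4  4
 5  0  1  2  3  4  4  4  4  4  4  4  4
 1  0  1  2  3  4  4  4  4  4  4  4  4
 2  0  1  2  3  4  5  5  5  5  5  5  5
 6  0  1  2  3  4  5  6  6  6  6  6  6
 4  0  1  2  3  4  5  6  7  7  7  7  7
 6  0  1  2  3  4  5  6  7  8  8  8  8
 6  0  1  2  3  4  5  6  7  8  9  9  9
dp[11][11] = 9. One LCS (by backtracking along matches): 6, 3, 0, 5, 2, 6, 4, 6, 6.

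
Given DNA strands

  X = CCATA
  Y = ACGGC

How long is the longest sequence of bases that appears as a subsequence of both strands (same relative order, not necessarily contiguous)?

2

Let dp[i][j] be the LCS length of the first i bases of X and the first j bases of Y. dp[i][j] = dp[i-1][j-1]+1 when the i-th and j-th bases match, else max(dp[i-1][j], dp[i][j-1]).
    ·  A  C  G  G  C
 ·  0  0  0  0  0  0
 C  0  0  1  1  1  1
 C  0  0  1  1  1  2
 A  0  1  1  1  1  2
 T  0  1  1  1  1  2
 A  0  1  1  1  1  2
dp[5][5] = 2. One LCS (by backtracking along matches): CC.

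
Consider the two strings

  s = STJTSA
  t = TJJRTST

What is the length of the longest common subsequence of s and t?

Let dp[i][j] be the LCS length of the first i characters of s and the first j characters of t. dp[i][j] = dp[i-1][j-1]+1 when the i-th and j-th characters match, else max(dp[i-1][j], dp[i][j-1]).
    ·  T  J  J  R  T  S  T
 ·  0  0  0  0  0  0  0  0
 S  0  0  0  0  0  0  1  1
 T  0  1  1  1  1  1  1  2
 J  0  1  2  2  2  2  2  2
 T  0  1  2  2  2  3  3  3
 S  0  1  2  2  2  3  4  4
 A  0  1  2  2  2  3  4  4
dp[6][7] = 4. One LCS (by backtracking along matches): TJTS.

4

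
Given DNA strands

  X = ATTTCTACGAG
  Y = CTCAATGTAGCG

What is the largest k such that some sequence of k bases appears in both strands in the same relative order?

Let dp[i][j] be the LCS length of the first i bases of X and the first j bases of Y. dp[i][j] = dp[i-1][j-1]+1 when the i-th and j-th bases match, else max(dp[i-1][j], dp[i][j-1]).
    ·  C  T  C  A  A  T  G  T  A  G  C  G
 ·  0  0  0  0  0  0  0  0  0  0  0  0  0
 A  0  0  0  0  1  1  1  1  1  1  1  1  1
 T  0  0  1  1  1  1  2  2  2  2  2  2  2
 T  0  0  1  1  1  1  2  2  3  3  3  3  3
 T  0  0  1  1  1  1  2  2  3  3  3  3  3
 C  0  1  1  2  2  2  2  2  3  3  3  4  4
 T  0  1  2  2  2  2  3  3  3  3  3  4  4
 A  0  1  2  2  3  3  3  3  3  4  4  4  4
 C  0  1  2  3  3  3  3  3  3  4  4  5  5
 G  0  1  2  3  3  3  3  4  4  4  5  5  6
 A  0  1  2  3  4  4  4  4  4  5  5  5  6
 G  0  1  2  3  4  4  4  5  5  5  6  6  6
dp[11][12] = 6. One LCS (by backtracking along matches): ATTACG.

6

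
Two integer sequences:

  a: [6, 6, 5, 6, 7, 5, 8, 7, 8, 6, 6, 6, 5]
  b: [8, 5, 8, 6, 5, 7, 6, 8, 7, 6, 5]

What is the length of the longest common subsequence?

Let dp[i][j] be the LCS length of the first i values of a and the first j values of b. dp[i][j] = dp[i-1][j-1]+1 when the i-th and j-th values match, else max(dp[i-1][j], dp[i][j-1]).
    ·  8  5  8  6  5  7  6  8  7  6  5
 ·  0  0  0  0  0  0  0  0  0  0  0  0
 6  0  0  0  0  1  1  1  1  1  1  1  1
 6  0  0  0  0  1  1  1  2  2  2  2  2
 5  0  0  1  1  1  2  2  2  2  2  2  3
 6  0  0  1  1  2  2  2  3  3  3  3  3
 7  0  0  1  1  2  2  3  3  3  4  4  4
 5  0  0  1  1  2  3  3  3  3  4  4  5
 8  0  1  1  2  2  3  3  3  4  4  4  5
 7  0  1  1  2  2  3  4  4  4  5  5  5
 8  0  1  1  2  2  3  4  4  5  5  5  5
 6  0  1  1  2  3  3  4  5  5  5  6  6
 6  0  1  1  2  3  3  4  5  5  5  6  6
 6  0  1  1  2  3  3  4  5  5  5  6  6
 5  0  1  2  2  3  4  4  5  5  5  6  7
dp[13][11] = 7. One LCS (by backtracking along matches): 6, 5, 6, 8, 7, 6, 5.

7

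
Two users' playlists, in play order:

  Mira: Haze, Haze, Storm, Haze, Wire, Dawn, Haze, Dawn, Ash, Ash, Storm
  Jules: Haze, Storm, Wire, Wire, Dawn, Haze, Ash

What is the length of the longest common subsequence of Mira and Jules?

Taking Haze [2,1] → Storm [3,2] → Wire [5,4] → Dawn [6,5] → Haze [7,6] → Ash [10,7] gives a common subsequence of length 6. Since dp[11][7] = 6, nothing longer is possible.

6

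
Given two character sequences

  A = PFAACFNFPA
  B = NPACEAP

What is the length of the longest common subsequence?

4

Taking P [1,2], A [3,3], A [4,6], P [9,7] gives a common subsequence of length 4. Since dp[10][7] = 4, nothing longer is possible.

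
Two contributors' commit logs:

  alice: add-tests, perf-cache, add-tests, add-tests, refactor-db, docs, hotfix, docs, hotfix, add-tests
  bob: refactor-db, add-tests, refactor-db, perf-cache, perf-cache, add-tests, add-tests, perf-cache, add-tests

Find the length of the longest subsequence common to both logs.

One common subsequence of length 5: add-tests (alice #1, bob #2); then perf-cache (alice #2, bob #5); then add-tests (alice #3, bob #6); then add-tests (alice #4, bob #7); then add-tests (alice #10, bob #9). Since dp[10][9] = 5, nothing longer is possible.

5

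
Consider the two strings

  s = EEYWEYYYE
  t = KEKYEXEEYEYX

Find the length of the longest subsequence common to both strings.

5

Let dp[i][j] be the LCS length of the first i characters of s and the first j characters of t. dp[i][j] = dp[i-1][j-1]+1 when the i-th and j-th characters match, else max(dp[i-1][j], dp[i][j-1]).
    ·  K  E  K  Y  E  X  E  E  Y  E  Y  X
 ·  0  0  0  0  0  0  0  0  0  0  0  0  0
 E  0  0  1  1  1  1  1  1  1  1  1  1  1
 E  0  0  1  1  1  2  2  2  2  2  2  2  2
 Y  0  0  1  1  2  2  2  2  2  3  3  3  3
 W  0  0  1  1  2  2  2  2  2  3  3  3  3
 E  0  0  1  1  2  3  3  3  3  3  4  4  4
 Y  0  0  1  1  2  3  3  3  3  4  4  5  5
 Y  0  0  1  1  2  3  3  3  3  4  4  5  5
 Y  0  0  1  1  2  3  3  3  3  4  4  5  5
 E  0  0  1  1  2  3  3  4  4  4  5  5  5
dp[9][12] = 5. One LCS (by backtracking along matches): EEYEY.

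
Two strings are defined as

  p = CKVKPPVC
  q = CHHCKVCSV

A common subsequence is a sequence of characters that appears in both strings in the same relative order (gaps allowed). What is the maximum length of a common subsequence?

4

Match C (p #1, q #4), then K (p #2, q #5), then V (p #3, q #6), then V (p #7, q #9) — 4 characters in the same relative order in both. Since dp[8][9] = 4, nothing longer is possible.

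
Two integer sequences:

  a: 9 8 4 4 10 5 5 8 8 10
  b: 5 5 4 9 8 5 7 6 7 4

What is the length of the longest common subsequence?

3

Match 9 at a[1]=b[4]; then 8 at a[2]=b[5]; then 4 at a[4]=b[10] — 3 values in the same relative order in both, and the DP table's final entry dp[10][10] is also 3, so no common subsequence is longer.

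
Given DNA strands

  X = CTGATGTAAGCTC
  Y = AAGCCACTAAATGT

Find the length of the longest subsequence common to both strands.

Match C (X #1, Y #7); then T (X #2, Y #8); then A (X #4, Y #9); then A (X #8, Y #10); then A (X #9, Y #11); then G (X #10, Y #13); then T (X #12, Y #14) — 7 bases in the same relative order in both, and the DP table's final entry dp[13][14] is also 7, so no common subsequence is longer.

7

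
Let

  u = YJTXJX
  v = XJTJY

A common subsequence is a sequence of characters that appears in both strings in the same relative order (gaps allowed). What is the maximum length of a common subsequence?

One common subsequence of length 3: J (u #2, v #2), T (u #3, v #3), J (u #5, v #4). The LCS DP gives dp[6][5] = 3, so this is optimal.

3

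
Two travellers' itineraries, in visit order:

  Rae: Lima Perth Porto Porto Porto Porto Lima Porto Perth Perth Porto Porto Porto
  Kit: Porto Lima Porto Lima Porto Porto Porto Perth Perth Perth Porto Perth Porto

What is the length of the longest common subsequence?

9

Pick Lima [1,2] → Porto [3,3] → Porto [4,5] → Porto [5,6] → Porto [6,7] → Perth [9,9] → Perth [10,10] → Porto [11,11] → Porto [13,13]; all 9 stops appear in both, in order, and the DP table's final entry dp[13][13] is also 9, so no common subsequence is longer.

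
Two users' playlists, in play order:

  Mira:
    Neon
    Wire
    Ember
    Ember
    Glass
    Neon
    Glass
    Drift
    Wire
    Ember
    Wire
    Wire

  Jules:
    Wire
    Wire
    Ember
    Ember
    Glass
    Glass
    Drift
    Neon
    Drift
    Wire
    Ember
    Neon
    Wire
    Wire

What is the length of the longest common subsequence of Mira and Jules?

Pick Wire (Mira #2, Jules #2) → Ember (Mira #3, Jules #3) → Ember (Mira #4, Jules #4) → Glass (Mira #5, Jules #6) → Neon (Mira #6, Jules #8) → Drift (Mira #8, Jules #9) → Wire (Mira #9, Jules #10) → Ember (Mira #10, Jules #11) → Wire (Mira #11, Jules #13) → Wire (Mira #12, Jules #14); all 10 songs appear in both, in order. Since dp[12][14] = 10, nothing longer is possible.

10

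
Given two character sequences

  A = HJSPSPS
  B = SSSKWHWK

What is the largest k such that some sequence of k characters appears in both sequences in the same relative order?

Match S at A[3]=B[1] → S at A[5]=B[2] → S at A[7]=B[3] — 3 characters in the same relative order in both. Since dp[7][8] = 3, nothing longer is possible.

3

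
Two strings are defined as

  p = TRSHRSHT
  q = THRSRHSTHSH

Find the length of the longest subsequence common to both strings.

6

Match T (p #1, q #1), R (p #2, q #5), S (p #3, q #7), H (p #4, q #9), S (p #6, q #10), H (p #7, q #11) — 6 characters in the same relative order in both, and the DP table's final entry dp[8][11] is also 6, so no common subsequence is longer.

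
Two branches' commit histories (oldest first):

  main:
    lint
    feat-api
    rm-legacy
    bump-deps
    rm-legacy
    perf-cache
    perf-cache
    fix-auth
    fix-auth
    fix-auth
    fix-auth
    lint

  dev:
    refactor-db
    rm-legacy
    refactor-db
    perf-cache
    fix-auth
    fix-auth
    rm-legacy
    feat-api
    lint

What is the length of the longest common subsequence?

5

Pick rm-legacy at main[3]=dev[2]; then perf-cache at main[7]=dev[4]; then fix-auth at main[8]=dev[5]; then fix-auth at main[9]=dev[6]; then lint at main[12]=dev[9]; all 5 commits appear in both, in order. Since dp[12][9] = 5, nothing longer is possible.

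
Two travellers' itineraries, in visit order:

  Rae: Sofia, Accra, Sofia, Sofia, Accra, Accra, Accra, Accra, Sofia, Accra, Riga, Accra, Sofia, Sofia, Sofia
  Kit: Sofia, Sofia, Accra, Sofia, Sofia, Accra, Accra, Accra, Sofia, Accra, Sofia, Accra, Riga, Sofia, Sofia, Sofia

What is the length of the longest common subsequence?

Pick Sofia at Rae[1]=Kit[2]; then Accra at Rae[2]=Kit[3]; then Sofia at Rae[3]=Kit[4]; then Sofia at Rae[4]=Kit[5]; then Accra at Rae[5]=Kit[6]; then Accra at Rae[6]=Kit[7]; then Accra at Rae[7]=Kit[8]; then Accra at Rae[8]=Kit[10]; then Sofia at Rae[9]=Kit[11]; then Accra at Rae[10]=Kit[12]; then Riga at Rae[11]=Kit[13]; then Sofia at Rae[13]=Kit[14]; then Sofia at Rae[14]=Kit[15]; then Sofia at Rae[15]=Kit[16]; all 14 stops appear in both, in order. The LCS DP gives dp[15][16] = 14, so this is optimal.

14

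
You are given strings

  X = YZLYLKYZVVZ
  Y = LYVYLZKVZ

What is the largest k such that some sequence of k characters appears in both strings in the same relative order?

6

Let dp[i][j] be the LCS length of the first i characters of X and the first j characters of Y. dp[i][j] = dp[i-1][j-1]+1 when the i-th and j-th characters match, else max(dp[i-1][j], dp[i][j-1]).
    ·  L  Y  V  Y  L  Z  K  V  Z
 ·  0  0  0  0  0  0  0  0  0  0
 Y  0  0  1  1  1  1  1  1  1  1
 Z  0  0  1  1  1  1  2  2  2  2
 L  0  1  1  1  1  2  2  2  2  2
 Y  0  1  2  2  2  2  2  2  2  2
 L  0  1  2  2  2  3  3  3  3  3
 K  0  1  2  2  2  3  3  4  4  4
 Y  0  1  2  2  3  3  3  4  4  4
 Z  0  1  2  2  3  3  4  4  4  5
 V  0  1  2  3  3  3  4  4  5  5
 V  0  1  2  3  3  3  4  4  5  5
 Z  0  1  2  3  3  3  4  4  5  6
dp[11][9] = 6. One LCS (by backtracking along matches): YYLKVZ.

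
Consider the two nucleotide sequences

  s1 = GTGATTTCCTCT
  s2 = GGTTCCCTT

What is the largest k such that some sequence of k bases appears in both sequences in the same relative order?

8

Let dp[i][j] be the LCS length of the first i bases of s1 and the first j bases of s2. dp[i][j] = dp[i-1][j-1]+1 when the i-th and j-th bases match, else max(dp[i-1][j], dp[i][j-1]).
    ·  G  G  T  T  C  C  C  T  T
 ·  0  0  0  0  0  0  0  0  0  0
 G  0  1  1  1  1  1  1  1  1  1
 T  0  1  1  2  2  2  2  2  2  2
 G  0  1  2  2  2  2  2  2  2  2
 A  0  1  2  2  2  2  2  2  2  2
 T  0  1  2  3  3  3  3  3  3  3
 T  0  1  2  3  4  4  4  4  4  4
 T  0  1  2  3  4  4  4  4  5  5
 C  0  1  2  3  4  5  5  5  5  5
 C  0  1  2  3  4  5  6  6  6  6
 T  0  1  2  3  4  5  6  6  7  7
 C  0  1  2  3  4  5  6  7  7  7
 T  0  1  2  3  4  5  6  7  8  8
dp[12][9] = 8. One LCS (by backtracking along matches): GGTTCCTT.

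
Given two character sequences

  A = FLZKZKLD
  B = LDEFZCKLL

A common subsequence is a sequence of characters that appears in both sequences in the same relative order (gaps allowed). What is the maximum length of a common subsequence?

4

One common subsequence of length 4: F at A[1]=B[4], Z at A[3]=B[5], K at A[4]=B[7], L at A[7]=B[9], and the DP table's final entry dp[8][9] is also 4, so no common subsequence is longer.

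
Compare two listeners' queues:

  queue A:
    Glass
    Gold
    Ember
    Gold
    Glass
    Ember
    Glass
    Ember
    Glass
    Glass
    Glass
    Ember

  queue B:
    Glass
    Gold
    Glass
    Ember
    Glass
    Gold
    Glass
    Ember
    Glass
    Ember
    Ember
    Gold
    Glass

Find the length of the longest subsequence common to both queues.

9

One common subsequence of length 9: Glass (queue A #1, queue B #1); then Gold (queue A #2, queue B #2); then Ember (queue A #3, queue B #4); then Gold (queue A #4, queue B #6); then Glass (queue A #5, queue B #7); then Ember (queue A #6, queue B #8); then Glass (queue A #7, queue B #9); then Ember (queue A #8, queue B #11); then Glass (queue A #11, queue B #13). Since dp[12][13] = 9, nothing longer is possible.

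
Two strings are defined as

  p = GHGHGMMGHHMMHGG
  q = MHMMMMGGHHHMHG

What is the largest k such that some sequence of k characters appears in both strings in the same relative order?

Taking H at p[2]=q[2]; then M at p[6]=q[5]; then M at p[7]=q[6]; then G at p[8]=q[8]; then H at p[9]=q[10]; then H at p[10]=q[11]; then M at p[12]=q[12]; then H at p[13]=q[13]; then G at p[15]=q[14] gives a common subsequence of length 9, and the DP table's final entry dp[15][14] is also 9, so no common subsequence is longer.

9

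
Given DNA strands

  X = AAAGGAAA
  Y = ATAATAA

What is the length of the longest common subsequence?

5

Pick A (X #1, Y #1); then A (X #2, Y #3); then A (X #3, Y #4); then A (X #7, Y #6); then A (X #8, Y #7); all 5 bases appear in both, in order. dp[8][7] = 5 confirms this is the maximum.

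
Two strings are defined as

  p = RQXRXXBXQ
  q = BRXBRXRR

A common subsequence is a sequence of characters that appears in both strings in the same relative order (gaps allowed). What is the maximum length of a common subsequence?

One common subsequence of length 4: R [1,2], X [3,3], R [4,5], X [5,6], and the DP table's final entry dp[9][8] is also 4, so no common subsequence is longer.

4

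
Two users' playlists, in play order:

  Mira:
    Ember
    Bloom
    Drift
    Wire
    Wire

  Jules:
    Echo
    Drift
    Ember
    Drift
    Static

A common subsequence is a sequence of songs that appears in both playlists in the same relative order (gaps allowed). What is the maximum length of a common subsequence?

2

Pick Ember (Mira #1, Jules #3); then Drift (Mira #3, Jules #4); all 2 songs appear in both, in order. The LCS DP gives dp[5][5] = 2, so this is optimal.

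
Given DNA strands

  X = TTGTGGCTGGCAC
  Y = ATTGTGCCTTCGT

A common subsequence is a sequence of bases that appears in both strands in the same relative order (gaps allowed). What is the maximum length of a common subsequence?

8

Taking T at X[1]=Y[2], T at X[2]=Y[3], G at X[3]=Y[4], T at X[4]=Y[5], G at X[5]=Y[6], C at X[7]=Y[8], T at X[8]=Y[10], G at X[9]=Y[12] gives a common subsequence of length 8. The LCS DP gives dp[13][13] = 8, so this is optimal.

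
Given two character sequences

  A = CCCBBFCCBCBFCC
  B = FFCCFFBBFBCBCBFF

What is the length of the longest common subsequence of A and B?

10

Pick C at A[1]=B[3]; then C at A[2]=B[4]; then B at A[4]=B[7]; then B at A[5]=B[8]; then F at A[6]=B[9]; then C at A[8]=B[11]; then B at A[9]=B[12]; then C at A[10]=B[13]; then B at A[11]=B[14]; then F at A[12]=B[16]; all 10 characters appear in both, in order. dp[14][16] = 10 confirms this is the maximum.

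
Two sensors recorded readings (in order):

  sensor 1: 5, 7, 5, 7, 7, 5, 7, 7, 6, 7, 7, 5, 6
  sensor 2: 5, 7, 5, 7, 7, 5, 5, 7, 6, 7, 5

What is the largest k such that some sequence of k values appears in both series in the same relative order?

10

Let dp[i][j] be the LCS length of the first i values of sensor 1 and the first j values of sensor 2. dp[i][j] = dp[i-1][j-1]+1 when the i-th and j-th values match, else max(dp[i-1][j], dp[i][j-1]).
    ·  5  7  5  7  7  5  5  7  6  7  5
 ·  0  0  0  0  0  0  0  0  0  0  0  0
 5  0  1  1  1  1  1  1  1  1  1  1  1
 7  0  1  2  2  2  2  2  2  2  2  2  2
 5  0  1  2  3  3  3  3  3  3  3  3  3
 7  0  1  2  3  4  4  4  4  4  4  4  4
 7  0  1  2  3  4  5  5  5  5  5  5  5
 5  0  1  2  3  4  5  6  6  6  6  6  6
 7  0  1  2  3  4  5  6  6  7  7  7  7
 7  0  1  2  3  4  5  6  6  7  7  8  8
 6  0  1  2  3  4  5  6  6  7  8  8  8
 7  0  1  2  3  4  5  6  6  7  8  9  9
 7  0  1  2  3  4  5  6  6  7  8  9  9
 5  0  1  2  3  4  5  6  7  7  8  9 10
 6  0  1  2  3  4  5  6  7  7  8  9 10
dp[13][11] = 10. One LCS (by backtracking along matches): 5, 7, 5, 7, 7, 5, 7, 6, 7, 5.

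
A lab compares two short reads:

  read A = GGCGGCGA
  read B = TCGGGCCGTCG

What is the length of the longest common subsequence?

Let dp[i][j] be the LCS length of the first i bases of read A and the first j bases of read B. dp[i][j] = dp[i-1][j-1]+1 when the i-th and j-th bases match, else max(dp[i-1][j], dp[i][j-1]).
    ·  T  C  G  G  G  C  C  G  T  C  G
 ·  0  0  0  0  0  0  0  0  0  0  0  0
 G  0  0  0  1  1  1  1  1  1  1  1  1
 G  0  0  0  1  2  2  2  2  2  2  2  2
 C  0  0  1  1  2  2  3  3  3  3  3  3
 G  0  0  1  2  2  3  3  3  4  4  4  4
 G  0  0  1  2  3  3  3  3  4  4  4  5
 C  0  0  1  2  3  3  4  4  4  4  5  5
 G  0  0  1  2  3  4  4  4  5  5  5  6
 A  0  0  1  2  3  4  4  4  5  5  5  6
dp[8][11] = 6. One LCS (by backtracking along matches): GGCGCG.

6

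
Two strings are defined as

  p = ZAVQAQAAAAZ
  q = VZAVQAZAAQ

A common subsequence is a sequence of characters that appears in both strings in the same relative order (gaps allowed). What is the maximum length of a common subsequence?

7

Let dp[i][j] be the LCS length of the first i characters of p and the first j characters of q. dp[i][j] = dp[i-1][j-1]+1 when the i-th and j-th characters match, else max(dp[i-1][j], dp[i][j-1]).
    ·  V  Z  A  V  Q  A  Z  A  A  Q
 ·  0  0  0  0  0  0  0  0  0  0  0
 Z  0  0  1  1  1  1  1  1  1  1  1
 A  0  0  1  2  2  2  2  2  2  2  2
 V  0  1  1  2  3  3  3  3  3  3  3
 Q  0  1  1  2  3  4  4  4  4  4  4
 A  0  1  1  2  3  4  5  5  5  5  5
 Q  0  1  1  2  3  4  5  5  5  5  6
 A  0  1  1  2  3  4  5  5  6  6  6
 A  0  1  1  2  3  4  5  5  6  7  7
 A  0  1  1  2  3  4  5  5  6  7  7
 A  0  1  1  2  3  4  5  5  6  7  7
 Z  0  1  2  2  3  4  5  6  6  7  7
dp[11][10] = 7. One LCS (by backtracking along matches): ZAVQAAA.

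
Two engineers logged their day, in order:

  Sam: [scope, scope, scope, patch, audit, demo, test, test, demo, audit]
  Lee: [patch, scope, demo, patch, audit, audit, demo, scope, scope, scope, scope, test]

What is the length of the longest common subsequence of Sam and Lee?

Pick scope (Sam #1, Lee #2), then patch (Sam #4, Lee #4), then audit (Sam #5, Lee #6), then demo (Sam #6, Lee #7), then test (Sam #8, Lee #12); all 5 tasks appear in both, in order. dp[10][12] = 5 confirms this is the maximum.

5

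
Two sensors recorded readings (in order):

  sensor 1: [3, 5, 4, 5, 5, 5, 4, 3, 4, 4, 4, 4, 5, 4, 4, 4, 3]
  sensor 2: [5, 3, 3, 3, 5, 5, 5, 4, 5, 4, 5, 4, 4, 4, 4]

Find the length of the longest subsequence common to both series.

One common subsequence of length 10: 3 at sensor 1[1]=sensor 2[4], 5 at sensor 1[2]=sensor 2[5], 5 at sensor 1[4]=sensor 2[6], 5 at sensor 1[5]=sensor 2[7], 5 at sensor 1[6]=sensor 2[9], 4 at sensor 1[7]=sensor 2[10], 4 at sensor 1[12]=sensor 2[12], 4 at sensor 1[14]=sensor 2[13], 4 at sensor 1[15]=sensor 2[14], 4 at sensor 1[16]=sensor 2[15]. dp[17][15] = 10 confirms this is the maximum.

10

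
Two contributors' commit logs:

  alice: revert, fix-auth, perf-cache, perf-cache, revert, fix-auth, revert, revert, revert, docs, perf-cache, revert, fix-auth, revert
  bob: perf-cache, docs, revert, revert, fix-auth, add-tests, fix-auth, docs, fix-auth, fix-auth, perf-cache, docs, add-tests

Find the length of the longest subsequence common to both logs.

One common subsequence of length 5: revert at alice[1]=bob[4]; then fix-auth at alice[2]=bob[5]; then fix-auth at alice[6]=bob[7]; then docs at alice[10]=bob[8]; then perf-cache at alice[11]=bob[11]. The LCS DP gives dp[14][13] = 5, so this is optimal.

5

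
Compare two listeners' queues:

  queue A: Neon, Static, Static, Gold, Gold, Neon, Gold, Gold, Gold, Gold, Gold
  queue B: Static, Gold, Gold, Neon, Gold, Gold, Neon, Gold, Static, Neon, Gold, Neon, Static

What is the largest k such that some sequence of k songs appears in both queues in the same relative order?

Pick Static at queue A[3]=queue B[1], then Gold at queue A[4]=queue B[2], then Gold at queue A[5]=queue B[3], then Neon at queue A[6]=queue B[4], then Gold at queue A[7]=queue B[5], then Gold at queue A[8]=queue B[6], then Gold at queue A[9]=queue B[8], then Gold at queue A[10]=queue B[11]; all 8 songs appear in both, in order. The LCS DP gives dp[11][13] = 8, so this is optimal.

8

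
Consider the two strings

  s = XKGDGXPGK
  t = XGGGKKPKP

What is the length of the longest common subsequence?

5

Match X at s[1]=t[1], then G at s[3]=t[3], then G at s[5]=t[4], then P at s[7]=t[7], then K at s[9]=t[8] — 5 characters in the same relative order in both. The LCS DP gives dp[9][9] = 5, so this is optimal.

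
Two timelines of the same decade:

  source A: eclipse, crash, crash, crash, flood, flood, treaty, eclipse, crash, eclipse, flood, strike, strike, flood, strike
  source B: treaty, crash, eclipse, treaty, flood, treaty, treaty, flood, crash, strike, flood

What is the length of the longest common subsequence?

6

One common subsequence of length 6: eclipse (source A #1, source B #3); then flood (source A #5, source B #5); then flood (source A #6, source B #8); then crash (source A #9, source B #9); then strike (source A #13, source B #10); then flood (source A #14, source B #11), and the DP table's final entry dp[15][11] is also 6, so no common subsequence is longer.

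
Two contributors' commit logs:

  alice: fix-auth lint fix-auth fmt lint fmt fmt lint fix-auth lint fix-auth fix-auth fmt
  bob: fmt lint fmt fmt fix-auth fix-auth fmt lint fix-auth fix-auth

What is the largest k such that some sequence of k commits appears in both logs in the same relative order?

Pick fmt (alice #4, bob #1); then lint (alice #5, bob #2); then fmt (alice #6, bob #3); then fmt (alice #7, bob #4); then fix-auth (alice #9, bob #6); then lint (alice #10, bob #8); then fix-auth (alice #11, bob #9); then fix-auth (alice #12, bob #10); all 8 commits appear in both, in order. Since dp[13][10] = 8, nothing longer is possible.

8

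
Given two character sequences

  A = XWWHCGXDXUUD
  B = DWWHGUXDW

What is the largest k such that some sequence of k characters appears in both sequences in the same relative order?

6

Let dp[i][j] be the LCS length of the first i characters of A and the first j characters of B. dp[i][j] = dp[i-1][j-1]+1 when the i-th and j-th characters match, else max(dp[i-1][j], dp[i][j-1]).
    ·  D  W  W  H  G  U  X  D  W
 ·  0  0  0  0  0  0  0  0  0  0
 X  0  0  0  0  0  0  0  1  1  1
 W  0  0  1  1  1  1  1  1  1  2
 W  0  0  1  2  2  2  2  2  2  2
 H  0  0  1  2  3  3  3  3  3  3
 C  0  0  1  2  3  3  3  3  3  3
 G  0  0  1  2  3  4  4  4  4  4
 X  0  0  1  2  3  4  4  5  5  5
 D  0  1  1  2  3  4  4  5  6  6
 X  0  1  1  2  3  4  4  5  6  6
 U  0  1  1  2  3  4  5  5  6  6
 U  0  1  1  2  3  4  5  5  6  6
 D  0  1  1  2  3  4  5  5  6  6
dp[12][9] = 6. One LCS (by backtracking along matches): WWHGXD.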